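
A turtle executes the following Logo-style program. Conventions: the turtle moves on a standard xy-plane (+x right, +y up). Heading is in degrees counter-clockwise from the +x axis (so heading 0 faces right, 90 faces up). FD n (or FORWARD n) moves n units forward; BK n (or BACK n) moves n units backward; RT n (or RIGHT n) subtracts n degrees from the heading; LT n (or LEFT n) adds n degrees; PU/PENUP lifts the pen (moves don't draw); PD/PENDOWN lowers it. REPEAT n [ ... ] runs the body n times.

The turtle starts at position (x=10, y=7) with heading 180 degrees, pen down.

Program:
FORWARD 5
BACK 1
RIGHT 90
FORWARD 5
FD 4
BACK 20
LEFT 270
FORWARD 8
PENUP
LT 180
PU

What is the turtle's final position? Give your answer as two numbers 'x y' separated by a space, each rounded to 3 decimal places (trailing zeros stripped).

Executing turtle program step by step:
Start: pos=(10,7), heading=180, pen down
FD 5: (10,7) -> (5,7) [heading=180, draw]
BK 1: (5,7) -> (6,7) [heading=180, draw]
RT 90: heading 180 -> 90
FD 5: (6,7) -> (6,12) [heading=90, draw]
FD 4: (6,12) -> (6,16) [heading=90, draw]
BK 20: (6,16) -> (6,-4) [heading=90, draw]
LT 270: heading 90 -> 0
FD 8: (6,-4) -> (14,-4) [heading=0, draw]
PU: pen up
LT 180: heading 0 -> 180
PU: pen up
Final: pos=(14,-4), heading=180, 6 segment(s) drawn

Answer: 14 -4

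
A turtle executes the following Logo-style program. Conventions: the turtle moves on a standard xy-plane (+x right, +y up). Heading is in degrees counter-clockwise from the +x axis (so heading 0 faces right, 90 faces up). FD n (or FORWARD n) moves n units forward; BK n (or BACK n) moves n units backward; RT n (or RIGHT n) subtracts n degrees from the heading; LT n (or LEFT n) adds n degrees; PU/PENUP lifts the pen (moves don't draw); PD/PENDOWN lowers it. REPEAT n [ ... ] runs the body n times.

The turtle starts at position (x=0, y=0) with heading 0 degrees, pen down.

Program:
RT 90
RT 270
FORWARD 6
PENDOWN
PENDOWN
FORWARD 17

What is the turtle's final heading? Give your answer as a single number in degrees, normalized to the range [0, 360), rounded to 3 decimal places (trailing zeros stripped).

Answer: 0

Derivation:
Executing turtle program step by step:
Start: pos=(0,0), heading=0, pen down
RT 90: heading 0 -> 270
RT 270: heading 270 -> 0
FD 6: (0,0) -> (6,0) [heading=0, draw]
PD: pen down
PD: pen down
FD 17: (6,0) -> (23,0) [heading=0, draw]
Final: pos=(23,0), heading=0, 2 segment(s) drawn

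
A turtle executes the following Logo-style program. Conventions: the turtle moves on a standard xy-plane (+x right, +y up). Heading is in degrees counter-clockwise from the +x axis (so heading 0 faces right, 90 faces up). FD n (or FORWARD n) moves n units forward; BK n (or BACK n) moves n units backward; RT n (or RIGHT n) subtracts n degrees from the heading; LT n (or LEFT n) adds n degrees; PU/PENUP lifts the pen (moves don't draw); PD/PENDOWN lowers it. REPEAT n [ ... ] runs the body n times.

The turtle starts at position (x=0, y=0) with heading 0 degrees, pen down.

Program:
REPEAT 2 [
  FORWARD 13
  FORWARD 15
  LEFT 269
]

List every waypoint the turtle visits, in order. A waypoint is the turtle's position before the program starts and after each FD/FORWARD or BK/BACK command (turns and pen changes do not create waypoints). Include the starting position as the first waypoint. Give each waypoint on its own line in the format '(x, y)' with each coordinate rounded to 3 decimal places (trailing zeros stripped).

Executing turtle program step by step:
Start: pos=(0,0), heading=0, pen down
REPEAT 2 [
  -- iteration 1/2 --
  FD 13: (0,0) -> (13,0) [heading=0, draw]
  FD 15: (13,0) -> (28,0) [heading=0, draw]
  LT 269: heading 0 -> 269
  -- iteration 2/2 --
  FD 13: (28,0) -> (27.773,-12.998) [heading=269, draw]
  FD 15: (27.773,-12.998) -> (27.511,-27.996) [heading=269, draw]
  LT 269: heading 269 -> 178
]
Final: pos=(27.511,-27.996), heading=178, 4 segment(s) drawn
Waypoints (5 total):
(0, 0)
(13, 0)
(28, 0)
(27.773, -12.998)
(27.511, -27.996)

Answer: (0, 0)
(13, 0)
(28, 0)
(27.773, -12.998)
(27.511, -27.996)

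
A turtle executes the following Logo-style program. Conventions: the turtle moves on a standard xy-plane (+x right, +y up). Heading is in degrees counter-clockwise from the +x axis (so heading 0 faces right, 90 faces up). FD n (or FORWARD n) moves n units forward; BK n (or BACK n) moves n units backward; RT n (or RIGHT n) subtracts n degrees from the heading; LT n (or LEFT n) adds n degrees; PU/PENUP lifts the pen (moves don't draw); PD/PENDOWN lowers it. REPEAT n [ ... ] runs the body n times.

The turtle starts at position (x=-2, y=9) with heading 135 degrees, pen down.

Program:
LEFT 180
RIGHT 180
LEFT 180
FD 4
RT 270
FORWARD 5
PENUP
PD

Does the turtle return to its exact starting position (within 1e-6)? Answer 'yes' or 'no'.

Answer: no

Derivation:
Executing turtle program step by step:
Start: pos=(-2,9), heading=135, pen down
LT 180: heading 135 -> 315
RT 180: heading 315 -> 135
LT 180: heading 135 -> 315
FD 4: (-2,9) -> (0.828,6.172) [heading=315, draw]
RT 270: heading 315 -> 45
FD 5: (0.828,6.172) -> (4.364,9.707) [heading=45, draw]
PU: pen up
PD: pen down
Final: pos=(4.364,9.707), heading=45, 2 segment(s) drawn

Start position: (-2, 9)
Final position: (4.364, 9.707)
Distance = 6.403; >= 1e-6 -> NOT closed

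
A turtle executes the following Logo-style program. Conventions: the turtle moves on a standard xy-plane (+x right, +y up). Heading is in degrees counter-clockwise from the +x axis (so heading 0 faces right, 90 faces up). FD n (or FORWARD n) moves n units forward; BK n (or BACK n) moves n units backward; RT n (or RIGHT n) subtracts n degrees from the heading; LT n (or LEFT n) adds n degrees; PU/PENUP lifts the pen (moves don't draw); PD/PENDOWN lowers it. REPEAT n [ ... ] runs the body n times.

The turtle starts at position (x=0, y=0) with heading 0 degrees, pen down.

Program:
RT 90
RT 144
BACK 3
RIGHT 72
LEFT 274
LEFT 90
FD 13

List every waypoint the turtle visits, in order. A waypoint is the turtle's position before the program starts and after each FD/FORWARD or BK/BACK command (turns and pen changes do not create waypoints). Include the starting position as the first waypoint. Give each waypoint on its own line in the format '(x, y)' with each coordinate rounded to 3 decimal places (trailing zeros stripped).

Answer: (0, 0)
(1.763, -2.427)
(8.652, 8.598)

Derivation:
Executing turtle program step by step:
Start: pos=(0,0), heading=0, pen down
RT 90: heading 0 -> 270
RT 144: heading 270 -> 126
BK 3: (0,0) -> (1.763,-2.427) [heading=126, draw]
RT 72: heading 126 -> 54
LT 274: heading 54 -> 328
LT 90: heading 328 -> 58
FD 13: (1.763,-2.427) -> (8.652,8.598) [heading=58, draw]
Final: pos=(8.652,8.598), heading=58, 2 segment(s) drawn
Waypoints (3 total):
(0, 0)
(1.763, -2.427)
(8.652, 8.598)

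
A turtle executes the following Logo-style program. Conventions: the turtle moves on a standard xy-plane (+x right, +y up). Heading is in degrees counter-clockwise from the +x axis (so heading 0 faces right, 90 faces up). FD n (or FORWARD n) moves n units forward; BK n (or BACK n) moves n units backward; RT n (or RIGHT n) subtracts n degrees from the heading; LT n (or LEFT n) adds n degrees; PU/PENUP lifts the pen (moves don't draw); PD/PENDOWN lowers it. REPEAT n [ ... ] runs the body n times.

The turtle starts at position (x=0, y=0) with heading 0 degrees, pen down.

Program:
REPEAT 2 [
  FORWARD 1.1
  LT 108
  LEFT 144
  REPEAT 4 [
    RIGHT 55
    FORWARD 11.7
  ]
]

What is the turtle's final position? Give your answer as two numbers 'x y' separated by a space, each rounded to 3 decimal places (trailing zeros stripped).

Answer: -27.696 35.391

Derivation:
Executing turtle program step by step:
Start: pos=(0,0), heading=0, pen down
REPEAT 2 [
  -- iteration 1/2 --
  FD 1.1: (0,0) -> (1.1,0) [heading=0, draw]
  LT 108: heading 0 -> 108
  LT 144: heading 108 -> 252
  REPEAT 4 [
    -- iteration 1/4 --
    RT 55: heading 252 -> 197
    FD 11.7: (1.1,0) -> (-10.089,-3.421) [heading=197, draw]
    -- iteration 2/4 --
    RT 55: heading 197 -> 142
    FD 11.7: (-10.089,-3.421) -> (-19.308,3.782) [heading=142, draw]
    -- iteration 3/4 --
    RT 55: heading 142 -> 87
    FD 11.7: (-19.308,3.782) -> (-18.696,15.466) [heading=87, draw]
    -- iteration 4/4 --
    RT 55: heading 87 -> 32
    FD 11.7: (-18.696,15.466) -> (-8.774,21.667) [heading=32, draw]
  ]
  -- iteration 2/2 --
  FD 1.1: (-8.774,21.667) -> (-7.841,22.249) [heading=32, draw]
  LT 108: heading 32 -> 140
  LT 144: heading 140 -> 284
  REPEAT 4 [
    -- iteration 1/4 --
    RT 55: heading 284 -> 229
    FD 11.7: (-7.841,22.249) -> (-15.517,13.419) [heading=229, draw]
    -- iteration 2/4 --
    RT 55: heading 229 -> 174
    FD 11.7: (-15.517,13.419) -> (-27.153,14.642) [heading=174, draw]
    -- iteration 3/4 --
    RT 55: heading 174 -> 119
    FD 11.7: (-27.153,14.642) -> (-32.825,24.875) [heading=119, draw]
    -- iteration 4/4 --
    RT 55: heading 119 -> 64
    FD 11.7: (-32.825,24.875) -> (-27.696,35.391) [heading=64, draw]
  ]
]
Final: pos=(-27.696,35.391), heading=64, 10 segment(s) drawn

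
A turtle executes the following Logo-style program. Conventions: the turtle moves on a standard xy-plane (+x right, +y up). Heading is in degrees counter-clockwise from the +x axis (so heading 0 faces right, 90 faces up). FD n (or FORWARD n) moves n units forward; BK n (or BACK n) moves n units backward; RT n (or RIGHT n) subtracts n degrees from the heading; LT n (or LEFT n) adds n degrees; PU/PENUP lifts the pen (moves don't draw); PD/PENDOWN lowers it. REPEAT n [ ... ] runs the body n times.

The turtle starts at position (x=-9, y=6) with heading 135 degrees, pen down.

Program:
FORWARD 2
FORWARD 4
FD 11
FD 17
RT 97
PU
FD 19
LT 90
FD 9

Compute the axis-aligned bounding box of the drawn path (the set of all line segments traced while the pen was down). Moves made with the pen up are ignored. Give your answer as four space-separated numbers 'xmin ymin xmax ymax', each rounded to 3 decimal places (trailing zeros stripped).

Answer: -33.042 6 -9 30.042

Derivation:
Executing turtle program step by step:
Start: pos=(-9,6), heading=135, pen down
FD 2: (-9,6) -> (-10.414,7.414) [heading=135, draw]
FD 4: (-10.414,7.414) -> (-13.243,10.243) [heading=135, draw]
FD 11: (-13.243,10.243) -> (-21.021,18.021) [heading=135, draw]
FD 17: (-21.021,18.021) -> (-33.042,30.042) [heading=135, draw]
RT 97: heading 135 -> 38
PU: pen up
FD 19: (-33.042,30.042) -> (-18.069,41.739) [heading=38, move]
LT 90: heading 38 -> 128
FD 9: (-18.069,41.739) -> (-23.61,48.831) [heading=128, move]
Final: pos=(-23.61,48.831), heading=128, 4 segment(s) drawn

Segment endpoints: x in {-33.042, -21.021, -13.243, -10.414, -9}, y in {6, 7.414, 10.243, 18.021, 30.042}
xmin=-33.042, ymin=6, xmax=-9, ymax=30.042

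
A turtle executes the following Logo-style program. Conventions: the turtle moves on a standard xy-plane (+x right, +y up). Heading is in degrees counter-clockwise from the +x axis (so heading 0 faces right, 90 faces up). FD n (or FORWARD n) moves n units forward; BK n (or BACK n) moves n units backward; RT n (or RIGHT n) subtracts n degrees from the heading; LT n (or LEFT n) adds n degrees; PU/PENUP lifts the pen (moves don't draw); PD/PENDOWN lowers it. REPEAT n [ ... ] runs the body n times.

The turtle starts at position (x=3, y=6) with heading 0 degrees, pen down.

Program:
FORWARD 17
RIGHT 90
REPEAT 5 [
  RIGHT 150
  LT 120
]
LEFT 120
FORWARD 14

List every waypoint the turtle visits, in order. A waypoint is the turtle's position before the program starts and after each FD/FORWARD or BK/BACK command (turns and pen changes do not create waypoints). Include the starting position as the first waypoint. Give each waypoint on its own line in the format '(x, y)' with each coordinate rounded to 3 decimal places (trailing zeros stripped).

Executing turtle program step by step:
Start: pos=(3,6), heading=0, pen down
FD 17: (3,6) -> (20,6) [heading=0, draw]
RT 90: heading 0 -> 270
REPEAT 5 [
  -- iteration 1/5 --
  RT 150: heading 270 -> 120
  LT 120: heading 120 -> 240
  -- iteration 2/5 --
  RT 150: heading 240 -> 90
  LT 120: heading 90 -> 210
  -- iteration 3/5 --
  RT 150: heading 210 -> 60
  LT 120: heading 60 -> 180
  -- iteration 4/5 --
  RT 150: heading 180 -> 30
  LT 120: heading 30 -> 150
  -- iteration 5/5 --
  RT 150: heading 150 -> 0
  LT 120: heading 0 -> 120
]
LT 120: heading 120 -> 240
FD 14: (20,6) -> (13,-6.124) [heading=240, draw]
Final: pos=(13,-6.124), heading=240, 2 segment(s) drawn
Waypoints (3 total):
(3, 6)
(20, 6)
(13, -6.124)

Answer: (3, 6)
(20, 6)
(13, -6.124)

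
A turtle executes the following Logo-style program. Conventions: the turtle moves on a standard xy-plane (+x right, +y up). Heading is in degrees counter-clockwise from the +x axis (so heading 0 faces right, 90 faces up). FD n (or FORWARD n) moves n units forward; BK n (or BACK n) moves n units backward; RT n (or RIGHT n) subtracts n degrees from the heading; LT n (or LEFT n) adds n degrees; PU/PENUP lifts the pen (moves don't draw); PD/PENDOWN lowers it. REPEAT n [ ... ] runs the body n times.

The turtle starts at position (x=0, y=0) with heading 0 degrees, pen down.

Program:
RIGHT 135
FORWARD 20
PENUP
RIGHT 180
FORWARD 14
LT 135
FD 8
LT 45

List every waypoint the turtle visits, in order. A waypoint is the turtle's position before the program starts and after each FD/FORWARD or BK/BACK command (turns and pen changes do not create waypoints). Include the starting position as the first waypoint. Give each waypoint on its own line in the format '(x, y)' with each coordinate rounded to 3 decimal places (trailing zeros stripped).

Executing turtle program step by step:
Start: pos=(0,0), heading=0, pen down
RT 135: heading 0 -> 225
FD 20: (0,0) -> (-14.142,-14.142) [heading=225, draw]
PU: pen up
RT 180: heading 225 -> 45
FD 14: (-14.142,-14.142) -> (-4.243,-4.243) [heading=45, move]
LT 135: heading 45 -> 180
FD 8: (-4.243,-4.243) -> (-12.243,-4.243) [heading=180, move]
LT 45: heading 180 -> 225
Final: pos=(-12.243,-4.243), heading=225, 1 segment(s) drawn
Waypoints (4 total):
(0, 0)
(-14.142, -14.142)
(-4.243, -4.243)
(-12.243, -4.243)

Answer: (0, 0)
(-14.142, -14.142)
(-4.243, -4.243)
(-12.243, -4.243)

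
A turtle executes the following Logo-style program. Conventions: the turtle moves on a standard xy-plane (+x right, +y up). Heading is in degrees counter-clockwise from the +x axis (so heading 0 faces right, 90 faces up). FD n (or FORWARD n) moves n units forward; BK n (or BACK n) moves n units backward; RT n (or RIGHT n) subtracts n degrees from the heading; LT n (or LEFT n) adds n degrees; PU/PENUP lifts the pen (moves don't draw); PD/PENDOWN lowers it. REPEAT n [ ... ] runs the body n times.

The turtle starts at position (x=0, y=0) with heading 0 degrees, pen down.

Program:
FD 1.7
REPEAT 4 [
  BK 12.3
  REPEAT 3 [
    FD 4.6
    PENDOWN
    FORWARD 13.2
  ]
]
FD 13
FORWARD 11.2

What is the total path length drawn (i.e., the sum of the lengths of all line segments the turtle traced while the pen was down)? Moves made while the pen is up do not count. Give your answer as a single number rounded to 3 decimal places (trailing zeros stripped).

Executing turtle program step by step:
Start: pos=(0,0), heading=0, pen down
FD 1.7: (0,0) -> (1.7,0) [heading=0, draw]
REPEAT 4 [
  -- iteration 1/4 --
  BK 12.3: (1.7,0) -> (-10.6,0) [heading=0, draw]
  REPEAT 3 [
    -- iteration 1/3 --
    FD 4.6: (-10.6,0) -> (-6,0) [heading=0, draw]
    PD: pen down
    FD 13.2: (-6,0) -> (7.2,0) [heading=0, draw]
    -- iteration 2/3 --
    FD 4.6: (7.2,0) -> (11.8,0) [heading=0, draw]
    PD: pen down
    FD 13.2: (11.8,0) -> (25,0) [heading=0, draw]
    -- iteration 3/3 --
    FD 4.6: (25,0) -> (29.6,0) [heading=0, draw]
    PD: pen down
    FD 13.2: (29.6,0) -> (42.8,0) [heading=0, draw]
  ]
  -- iteration 2/4 --
  BK 12.3: (42.8,0) -> (30.5,0) [heading=0, draw]
  REPEAT 3 [
    -- iteration 1/3 --
    FD 4.6: (30.5,0) -> (35.1,0) [heading=0, draw]
    PD: pen down
    FD 13.2: (35.1,0) -> (48.3,0) [heading=0, draw]
    -- iteration 2/3 --
    FD 4.6: (48.3,0) -> (52.9,0) [heading=0, draw]
    PD: pen down
    FD 13.2: (52.9,0) -> (66.1,0) [heading=0, draw]
    -- iteration 3/3 --
    FD 4.6: (66.1,0) -> (70.7,0) [heading=0, draw]
    PD: pen down
    FD 13.2: (70.7,0) -> (83.9,0) [heading=0, draw]
  ]
  -- iteration 3/4 --
  BK 12.3: (83.9,0) -> (71.6,0) [heading=0, draw]
  REPEAT 3 [
    -- iteration 1/3 --
    FD 4.6: (71.6,0) -> (76.2,0) [heading=0, draw]
    PD: pen down
    FD 13.2: (76.2,0) -> (89.4,0) [heading=0, draw]
    -- iteration 2/3 --
    FD 4.6: (89.4,0) -> (94,0) [heading=0, draw]
    PD: pen down
    FD 13.2: (94,0) -> (107.2,0) [heading=0, draw]
    -- iteration 3/3 --
    FD 4.6: (107.2,0) -> (111.8,0) [heading=0, draw]
    PD: pen down
    FD 13.2: (111.8,0) -> (125,0) [heading=0, draw]
  ]
  -- iteration 4/4 --
  BK 12.3: (125,0) -> (112.7,0) [heading=0, draw]
  REPEAT 3 [
    -- iteration 1/3 --
    FD 4.6: (112.7,0) -> (117.3,0) [heading=0, draw]
    PD: pen down
    FD 13.2: (117.3,0) -> (130.5,0) [heading=0, draw]
    -- iteration 2/3 --
    FD 4.6: (130.5,0) -> (135.1,0) [heading=0, draw]
    PD: pen down
    FD 13.2: (135.1,0) -> (148.3,0) [heading=0, draw]
    -- iteration 3/3 --
    FD 4.6: (148.3,0) -> (152.9,0) [heading=0, draw]
    PD: pen down
    FD 13.2: (152.9,0) -> (166.1,0) [heading=0, draw]
  ]
]
FD 13: (166.1,0) -> (179.1,0) [heading=0, draw]
FD 11.2: (179.1,0) -> (190.3,0) [heading=0, draw]
Final: pos=(190.3,0), heading=0, 31 segment(s) drawn

Segment lengths:
  seg 1: (0,0) -> (1.7,0), length = 1.7
  seg 2: (1.7,0) -> (-10.6,0), length = 12.3
  seg 3: (-10.6,0) -> (-6,0), length = 4.6
  seg 4: (-6,0) -> (7.2,0), length = 13.2
  seg 5: (7.2,0) -> (11.8,0), length = 4.6
  seg 6: (11.8,0) -> (25,0), length = 13.2
  seg 7: (25,0) -> (29.6,0), length = 4.6
  seg 8: (29.6,0) -> (42.8,0), length = 13.2
  seg 9: (42.8,0) -> (30.5,0), length = 12.3
  seg 10: (30.5,0) -> (35.1,0), length = 4.6
  seg 11: (35.1,0) -> (48.3,0), length = 13.2
  seg 12: (48.3,0) -> (52.9,0), length = 4.6
  seg 13: (52.9,0) -> (66.1,0), length = 13.2
  seg 14: (66.1,0) -> (70.7,0), length = 4.6
  seg 15: (70.7,0) -> (83.9,0), length = 13.2
  seg 16: (83.9,0) -> (71.6,0), length = 12.3
  seg 17: (71.6,0) -> (76.2,0), length = 4.6
  seg 18: (76.2,0) -> (89.4,0), length = 13.2
  seg 19: (89.4,0) -> (94,0), length = 4.6
  seg 20: (94,0) -> (107.2,0), length = 13.2
  seg 21: (107.2,0) -> (111.8,0), length = 4.6
  seg 22: (111.8,0) -> (125,0), length = 13.2
  seg 23: (125,0) -> (112.7,0), length = 12.3
  seg 24: (112.7,0) -> (117.3,0), length = 4.6
  seg 25: (117.3,0) -> (130.5,0), length = 13.2
  seg 26: (130.5,0) -> (135.1,0), length = 4.6
  seg 27: (135.1,0) -> (148.3,0), length = 13.2
  seg 28: (148.3,0) -> (152.9,0), length = 4.6
  seg 29: (152.9,0) -> (166.1,0), length = 13.2
  seg 30: (166.1,0) -> (179.1,0), length = 13
  seg 31: (179.1,0) -> (190.3,0), length = 11.2
Total = 288.7

Answer: 288.7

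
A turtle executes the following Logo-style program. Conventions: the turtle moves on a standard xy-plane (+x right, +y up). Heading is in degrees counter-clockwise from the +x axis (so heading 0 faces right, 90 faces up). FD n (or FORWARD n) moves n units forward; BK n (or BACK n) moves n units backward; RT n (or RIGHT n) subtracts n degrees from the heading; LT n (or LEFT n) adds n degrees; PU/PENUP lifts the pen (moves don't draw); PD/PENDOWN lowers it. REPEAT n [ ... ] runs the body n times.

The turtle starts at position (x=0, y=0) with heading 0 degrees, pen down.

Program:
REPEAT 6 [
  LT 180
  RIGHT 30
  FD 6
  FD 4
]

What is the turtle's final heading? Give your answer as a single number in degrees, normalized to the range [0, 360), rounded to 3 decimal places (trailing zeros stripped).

Answer: 180

Derivation:
Executing turtle program step by step:
Start: pos=(0,0), heading=0, pen down
REPEAT 6 [
  -- iteration 1/6 --
  LT 180: heading 0 -> 180
  RT 30: heading 180 -> 150
  FD 6: (0,0) -> (-5.196,3) [heading=150, draw]
  FD 4: (-5.196,3) -> (-8.66,5) [heading=150, draw]
  -- iteration 2/6 --
  LT 180: heading 150 -> 330
  RT 30: heading 330 -> 300
  FD 6: (-8.66,5) -> (-5.66,-0.196) [heading=300, draw]
  FD 4: (-5.66,-0.196) -> (-3.66,-3.66) [heading=300, draw]
  -- iteration 3/6 --
  LT 180: heading 300 -> 120
  RT 30: heading 120 -> 90
  FD 6: (-3.66,-3.66) -> (-3.66,2.34) [heading=90, draw]
  FD 4: (-3.66,2.34) -> (-3.66,6.34) [heading=90, draw]
  -- iteration 4/6 --
  LT 180: heading 90 -> 270
  RT 30: heading 270 -> 240
  FD 6: (-3.66,6.34) -> (-6.66,1.144) [heading=240, draw]
  FD 4: (-6.66,1.144) -> (-8.66,-2.321) [heading=240, draw]
  -- iteration 5/6 --
  LT 180: heading 240 -> 60
  RT 30: heading 60 -> 30
  FD 6: (-8.66,-2.321) -> (-3.464,0.679) [heading=30, draw]
  FD 4: (-3.464,0.679) -> (0,2.679) [heading=30, draw]
  -- iteration 6/6 --
  LT 180: heading 30 -> 210
  RT 30: heading 210 -> 180
  FD 6: (0,2.679) -> (-6,2.679) [heading=180, draw]
  FD 4: (-6,2.679) -> (-10,2.679) [heading=180, draw]
]
Final: pos=(-10,2.679), heading=180, 12 segment(s) drawn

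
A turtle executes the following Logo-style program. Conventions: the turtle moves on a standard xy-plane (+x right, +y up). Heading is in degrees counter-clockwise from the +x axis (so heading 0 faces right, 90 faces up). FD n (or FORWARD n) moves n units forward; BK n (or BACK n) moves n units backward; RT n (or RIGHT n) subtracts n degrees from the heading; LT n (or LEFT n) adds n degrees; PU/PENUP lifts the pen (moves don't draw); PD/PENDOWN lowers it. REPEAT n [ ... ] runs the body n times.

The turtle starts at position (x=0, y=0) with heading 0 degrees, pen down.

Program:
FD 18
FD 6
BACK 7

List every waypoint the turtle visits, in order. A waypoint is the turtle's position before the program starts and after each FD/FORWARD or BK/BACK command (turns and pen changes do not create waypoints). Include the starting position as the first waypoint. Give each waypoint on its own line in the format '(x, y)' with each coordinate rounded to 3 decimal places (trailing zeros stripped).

Executing turtle program step by step:
Start: pos=(0,0), heading=0, pen down
FD 18: (0,0) -> (18,0) [heading=0, draw]
FD 6: (18,0) -> (24,0) [heading=0, draw]
BK 7: (24,0) -> (17,0) [heading=0, draw]
Final: pos=(17,0), heading=0, 3 segment(s) drawn
Waypoints (4 total):
(0, 0)
(18, 0)
(24, 0)
(17, 0)

Answer: (0, 0)
(18, 0)
(24, 0)
(17, 0)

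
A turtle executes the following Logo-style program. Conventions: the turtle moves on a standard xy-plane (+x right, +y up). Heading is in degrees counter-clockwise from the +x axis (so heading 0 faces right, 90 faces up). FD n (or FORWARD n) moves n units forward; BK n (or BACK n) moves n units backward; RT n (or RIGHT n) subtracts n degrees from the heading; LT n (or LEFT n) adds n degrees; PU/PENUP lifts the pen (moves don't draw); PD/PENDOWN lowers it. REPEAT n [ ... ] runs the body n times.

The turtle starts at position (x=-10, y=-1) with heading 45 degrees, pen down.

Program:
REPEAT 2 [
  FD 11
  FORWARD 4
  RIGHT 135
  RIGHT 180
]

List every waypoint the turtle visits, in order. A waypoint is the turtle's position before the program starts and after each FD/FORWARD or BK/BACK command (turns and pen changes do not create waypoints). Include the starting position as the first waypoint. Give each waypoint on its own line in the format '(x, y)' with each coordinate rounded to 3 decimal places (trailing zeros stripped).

Executing turtle program step by step:
Start: pos=(-10,-1), heading=45, pen down
REPEAT 2 [
  -- iteration 1/2 --
  FD 11: (-10,-1) -> (-2.222,6.778) [heading=45, draw]
  FD 4: (-2.222,6.778) -> (0.607,9.607) [heading=45, draw]
  RT 135: heading 45 -> 270
  RT 180: heading 270 -> 90
  -- iteration 2/2 --
  FD 11: (0.607,9.607) -> (0.607,20.607) [heading=90, draw]
  FD 4: (0.607,20.607) -> (0.607,24.607) [heading=90, draw]
  RT 135: heading 90 -> 315
  RT 180: heading 315 -> 135
]
Final: pos=(0.607,24.607), heading=135, 4 segment(s) drawn
Waypoints (5 total):
(-10, -1)
(-2.222, 6.778)
(0.607, 9.607)
(0.607, 20.607)
(0.607, 24.607)

Answer: (-10, -1)
(-2.222, 6.778)
(0.607, 9.607)
(0.607, 20.607)
(0.607, 24.607)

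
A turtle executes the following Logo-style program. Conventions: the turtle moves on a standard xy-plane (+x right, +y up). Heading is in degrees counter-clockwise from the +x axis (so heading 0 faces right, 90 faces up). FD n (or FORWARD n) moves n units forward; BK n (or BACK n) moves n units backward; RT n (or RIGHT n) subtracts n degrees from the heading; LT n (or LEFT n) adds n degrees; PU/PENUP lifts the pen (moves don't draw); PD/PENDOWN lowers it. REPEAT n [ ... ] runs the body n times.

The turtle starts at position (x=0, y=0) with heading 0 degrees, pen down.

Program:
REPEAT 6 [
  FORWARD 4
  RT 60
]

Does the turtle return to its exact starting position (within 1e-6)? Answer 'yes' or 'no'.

Executing turtle program step by step:
Start: pos=(0,0), heading=0, pen down
REPEAT 6 [
  -- iteration 1/6 --
  FD 4: (0,0) -> (4,0) [heading=0, draw]
  RT 60: heading 0 -> 300
  -- iteration 2/6 --
  FD 4: (4,0) -> (6,-3.464) [heading=300, draw]
  RT 60: heading 300 -> 240
  -- iteration 3/6 --
  FD 4: (6,-3.464) -> (4,-6.928) [heading=240, draw]
  RT 60: heading 240 -> 180
  -- iteration 4/6 --
  FD 4: (4,-6.928) -> (0,-6.928) [heading=180, draw]
  RT 60: heading 180 -> 120
  -- iteration 5/6 --
  FD 4: (0,-6.928) -> (-2,-3.464) [heading=120, draw]
  RT 60: heading 120 -> 60
  -- iteration 6/6 --
  FD 4: (-2,-3.464) -> (0,0) [heading=60, draw]
  RT 60: heading 60 -> 0
]
Final: pos=(0,0), heading=0, 6 segment(s) drawn

Start position: (0, 0)
Final position: (0, 0)
Distance = 0; < 1e-6 -> CLOSED

Answer: yes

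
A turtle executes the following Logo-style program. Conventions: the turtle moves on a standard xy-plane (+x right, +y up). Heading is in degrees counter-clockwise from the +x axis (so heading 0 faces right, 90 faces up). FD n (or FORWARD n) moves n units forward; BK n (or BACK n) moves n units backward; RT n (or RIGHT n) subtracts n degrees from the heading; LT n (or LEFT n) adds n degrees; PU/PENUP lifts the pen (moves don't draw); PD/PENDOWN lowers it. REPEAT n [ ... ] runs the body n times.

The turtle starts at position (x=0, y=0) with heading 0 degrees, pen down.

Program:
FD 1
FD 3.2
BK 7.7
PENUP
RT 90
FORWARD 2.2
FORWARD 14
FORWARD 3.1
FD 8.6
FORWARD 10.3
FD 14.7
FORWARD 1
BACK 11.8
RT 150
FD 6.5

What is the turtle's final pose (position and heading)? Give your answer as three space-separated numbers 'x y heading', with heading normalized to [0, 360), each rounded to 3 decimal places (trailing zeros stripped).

Answer: -6.75 -36.471 120

Derivation:
Executing turtle program step by step:
Start: pos=(0,0), heading=0, pen down
FD 1: (0,0) -> (1,0) [heading=0, draw]
FD 3.2: (1,0) -> (4.2,0) [heading=0, draw]
BK 7.7: (4.2,0) -> (-3.5,0) [heading=0, draw]
PU: pen up
RT 90: heading 0 -> 270
FD 2.2: (-3.5,0) -> (-3.5,-2.2) [heading=270, move]
FD 14: (-3.5,-2.2) -> (-3.5,-16.2) [heading=270, move]
FD 3.1: (-3.5,-16.2) -> (-3.5,-19.3) [heading=270, move]
FD 8.6: (-3.5,-19.3) -> (-3.5,-27.9) [heading=270, move]
FD 10.3: (-3.5,-27.9) -> (-3.5,-38.2) [heading=270, move]
FD 14.7: (-3.5,-38.2) -> (-3.5,-52.9) [heading=270, move]
FD 1: (-3.5,-52.9) -> (-3.5,-53.9) [heading=270, move]
BK 11.8: (-3.5,-53.9) -> (-3.5,-42.1) [heading=270, move]
RT 150: heading 270 -> 120
FD 6.5: (-3.5,-42.1) -> (-6.75,-36.471) [heading=120, move]
Final: pos=(-6.75,-36.471), heading=120, 3 segment(s) drawn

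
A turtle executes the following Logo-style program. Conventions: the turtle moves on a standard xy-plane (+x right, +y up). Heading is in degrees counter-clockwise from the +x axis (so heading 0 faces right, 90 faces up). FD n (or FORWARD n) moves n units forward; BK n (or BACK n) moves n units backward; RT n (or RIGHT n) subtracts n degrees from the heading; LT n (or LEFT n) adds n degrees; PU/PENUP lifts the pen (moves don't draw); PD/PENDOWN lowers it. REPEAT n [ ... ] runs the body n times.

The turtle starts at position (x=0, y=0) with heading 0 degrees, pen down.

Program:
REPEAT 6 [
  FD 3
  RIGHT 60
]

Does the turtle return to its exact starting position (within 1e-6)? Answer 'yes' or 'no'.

Executing turtle program step by step:
Start: pos=(0,0), heading=0, pen down
REPEAT 6 [
  -- iteration 1/6 --
  FD 3: (0,0) -> (3,0) [heading=0, draw]
  RT 60: heading 0 -> 300
  -- iteration 2/6 --
  FD 3: (3,0) -> (4.5,-2.598) [heading=300, draw]
  RT 60: heading 300 -> 240
  -- iteration 3/6 --
  FD 3: (4.5,-2.598) -> (3,-5.196) [heading=240, draw]
  RT 60: heading 240 -> 180
  -- iteration 4/6 --
  FD 3: (3,-5.196) -> (0,-5.196) [heading=180, draw]
  RT 60: heading 180 -> 120
  -- iteration 5/6 --
  FD 3: (0,-5.196) -> (-1.5,-2.598) [heading=120, draw]
  RT 60: heading 120 -> 60
  -- iteration 6/6 --
  FD 3: (-1.5,-2.598) -> (0,0) [heading=60, draw]
  RT 60: heading 60 -> 0
]
Final: pos=(0,0), heading=0, 6 segment(s) drawn

Start position: (0, 0)
Final position: (0, 0)
Distance = 0; < 1e-6 -> CLOSED

Answer: yes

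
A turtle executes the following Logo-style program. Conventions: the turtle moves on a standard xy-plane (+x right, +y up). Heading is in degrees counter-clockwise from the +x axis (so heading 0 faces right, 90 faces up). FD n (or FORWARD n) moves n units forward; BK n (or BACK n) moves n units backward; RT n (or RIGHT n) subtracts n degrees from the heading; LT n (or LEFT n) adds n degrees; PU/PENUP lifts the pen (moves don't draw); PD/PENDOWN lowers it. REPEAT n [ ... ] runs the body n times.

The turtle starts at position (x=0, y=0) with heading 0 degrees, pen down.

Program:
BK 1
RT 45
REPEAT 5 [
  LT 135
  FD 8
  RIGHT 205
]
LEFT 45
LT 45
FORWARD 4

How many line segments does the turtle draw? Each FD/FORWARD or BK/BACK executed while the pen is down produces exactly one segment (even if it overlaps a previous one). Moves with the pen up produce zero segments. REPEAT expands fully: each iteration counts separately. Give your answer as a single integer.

Executing turtle program step by step:
Start: pos=(0,0), heading=0, pen down
BK 1: (0,0) -> (-1,0) [heading=0, draw]
RT 45: heading 0 -> 315
REPEAT 5 [
  -- iteration 1/5 --
  LT 135: heading 315 -> 90
  FD 8: (-1,0) -> (-1,8) [heading=90, draw]
  RT 205: heading 90 -> 245
  -- iteration 2/5 --
  LT 135: heading 245 -> 20
  FD 8: (-1,8) -> (6.518,10.736) [heading=20, draw]
  RT 205: heading 20 -> 175
  -- iteration 3/5 --
  LT 135: heading 175 -> 310
  FD 8: (6.518,10.736) -> (11.66,4.608) [heading=310, draw]
  RT 205: heading 310 -> 105
  -- iteration 4/5 --
  LT 135: heading 105 -> 240
  FD 8: (11.66,4.608) -> (7.66,-2.32) [heading=240, draw]
  RT 205: heading 240 -> 35
  -- iteration 5/5 --
  LT 135: heading 35 -> 170
  FD 8: (7.66,-2.32) -> (-0.219,-0.931) [heading=170, draw]
  RT 205: heading 170 -> 325
]
LT 45: heading 325 -> 10
LT 45: heading 10 -> 55
FD 4: (-0.219,-0.931) -> (2.076,2.345) [heading=55, draw]
Final: pos=(2.076,2.345), heading=55, 7 segment(s) drawn
Segments drawn: 7

Answer: 7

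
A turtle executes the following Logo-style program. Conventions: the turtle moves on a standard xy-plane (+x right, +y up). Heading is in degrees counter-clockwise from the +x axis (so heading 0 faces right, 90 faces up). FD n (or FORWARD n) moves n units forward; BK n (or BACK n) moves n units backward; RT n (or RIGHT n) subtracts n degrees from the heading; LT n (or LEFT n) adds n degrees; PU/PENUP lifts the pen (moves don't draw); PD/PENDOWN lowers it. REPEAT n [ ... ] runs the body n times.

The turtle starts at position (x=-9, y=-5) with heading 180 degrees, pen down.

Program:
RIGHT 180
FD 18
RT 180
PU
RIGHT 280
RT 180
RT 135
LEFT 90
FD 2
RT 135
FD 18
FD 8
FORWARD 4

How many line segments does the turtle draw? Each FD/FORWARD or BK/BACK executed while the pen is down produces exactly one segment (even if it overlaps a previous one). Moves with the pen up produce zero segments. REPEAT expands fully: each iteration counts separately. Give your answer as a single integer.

Answer: 1

Derivation:
Executing turtle program step by step:
Start: pos=(-9,-5), heading=180, pen down
RT 180: heading 180 -> 0
FD 18: (-9,-5) -> (9,-5) [heading=0, draw]
RT 180: heading 0 -> 180
PU: pen up
RT 280: heading 180 -> 260
RT 180: heading 260 -> 80
RT 135: heading 80 -> 305
LT 90: heading 305 -> 35
FD 2: (9,-5) -> (10.638,-3.853) [heading=35, move]
RT 135: heading 35 -> 260
FD 18: (10.638,-3.853) -> (7.513,-21.579) [heading=260, move]
FD 8: (7.513,-21.579) -> (6.123,-29.458) [heading=260, move]
FD 4: (6.123,-29.458) -> (5.429,-33.397) [heading=260, move]
Final: pos=(5.429,-33.397), heading=260, 1 segment(s) drawn
Segments drawn: 1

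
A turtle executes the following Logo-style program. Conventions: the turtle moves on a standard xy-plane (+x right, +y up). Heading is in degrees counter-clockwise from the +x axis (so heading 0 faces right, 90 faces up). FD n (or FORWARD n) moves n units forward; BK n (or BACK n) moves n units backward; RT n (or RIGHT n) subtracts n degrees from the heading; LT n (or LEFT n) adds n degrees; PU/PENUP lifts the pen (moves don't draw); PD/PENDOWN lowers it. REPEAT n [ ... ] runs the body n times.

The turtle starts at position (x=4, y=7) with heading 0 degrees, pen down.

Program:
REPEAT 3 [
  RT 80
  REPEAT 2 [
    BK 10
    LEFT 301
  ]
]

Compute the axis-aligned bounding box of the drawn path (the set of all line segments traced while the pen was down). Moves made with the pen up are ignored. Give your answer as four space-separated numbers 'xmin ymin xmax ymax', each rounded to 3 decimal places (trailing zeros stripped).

Executing turtle program step by step:
Start: pos=(4,7), heading=0, pen down
REPEAT 3 [
  -- iteration 1/3 --
  RT 80: heading 0 -> 280
  REPEAT 2 [
    -- iteration 1/2 --
    BK 10: (4,7) -> (2.264,16.848) [heading=280, draw]
    LT 301: heading 280 -> 221
    -- iteration 2/2 --
    BK 10: (2.264,16.848) -> (9.811,23.409) [heading=221, draw]
    LT 301: heading 221 -> 162
  ]
  -- iteration 2/3 --
  RT 80: heading 162 -> 82
  REPEAT 2 [
    -- iteration 1/2 --
    BK 10: (9.811,23.409) -> (8.419,13.506) [heading=82, draw]
    LT 301: heading 82 -> 23
    -- iteration 2/2 --
    BK 10: (8.419,13.506) -> (-0.786,9.599) [heading=23, draw]
    LT 301: heading 23 -> 324
  ]
  -- iteration 3/3 --
  RT 80: heading 324 -> 244
  REPEAT 2 [
    -- iteration 1/2 --
    BK 10: (-0.786,9.599) -> (3.598,18.587) [heading=244, draw]
    LT 301: heading 244 -> 185
    -- iteration 2/2 --
    BK 10: (3.598,18.587) -> (13.559,19.458) [heading=185, draw]
    LT 301: heading 185 -> 126
  ]
]
Final: pos=(13.559,19.458), heading=126, 6 segment(s) drawn

Segment endpoints: x in {-0.786, 2.264, 3.598, 4, 8.419, 9.811, 13.559}, y in {7, 9.599, 13.506, 16.848, 18.587, 19.458, 23.409}
xmin=-0.786, ymin=7, xmax=13.559, ymax=23.409

Answer: -0.786 7 13.559 23.409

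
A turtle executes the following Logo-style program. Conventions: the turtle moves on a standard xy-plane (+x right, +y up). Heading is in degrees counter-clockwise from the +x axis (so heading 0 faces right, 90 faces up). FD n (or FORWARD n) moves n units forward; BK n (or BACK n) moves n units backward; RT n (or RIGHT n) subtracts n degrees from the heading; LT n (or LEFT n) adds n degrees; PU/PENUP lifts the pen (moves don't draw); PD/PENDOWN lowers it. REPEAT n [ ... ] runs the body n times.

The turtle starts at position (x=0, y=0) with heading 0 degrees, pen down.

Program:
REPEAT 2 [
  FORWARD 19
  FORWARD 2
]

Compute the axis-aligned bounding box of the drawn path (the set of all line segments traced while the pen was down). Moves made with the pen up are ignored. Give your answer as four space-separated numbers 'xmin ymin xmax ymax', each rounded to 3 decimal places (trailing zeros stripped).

Answer: 0 0 42 0

Derivation:
Executing turtle program step by step:
Start: pos=(0,0), heading=0, pen down
REPEAT 2 [
  -- iteration 1/2 --
  FD 19: (0,0) -> (19,0) [heading=0, draw]
  FD 2: (19,0) -> (21,0) [heading=0, draw]
  -- iteration 2/2 --
  FD 19: (21,0) -> (40,0) [heading=0, draw]
  FD 2: (40,0) -> (42,0) [heading=0, draw]
]
Final: pos=(42,0), heading=0, 4 segment(s) drawn

Segment endpoints: x in {0, 19, 21, 40, 42}, y in {0}
xmin=0, ymin=0, xmax=42, ymax=0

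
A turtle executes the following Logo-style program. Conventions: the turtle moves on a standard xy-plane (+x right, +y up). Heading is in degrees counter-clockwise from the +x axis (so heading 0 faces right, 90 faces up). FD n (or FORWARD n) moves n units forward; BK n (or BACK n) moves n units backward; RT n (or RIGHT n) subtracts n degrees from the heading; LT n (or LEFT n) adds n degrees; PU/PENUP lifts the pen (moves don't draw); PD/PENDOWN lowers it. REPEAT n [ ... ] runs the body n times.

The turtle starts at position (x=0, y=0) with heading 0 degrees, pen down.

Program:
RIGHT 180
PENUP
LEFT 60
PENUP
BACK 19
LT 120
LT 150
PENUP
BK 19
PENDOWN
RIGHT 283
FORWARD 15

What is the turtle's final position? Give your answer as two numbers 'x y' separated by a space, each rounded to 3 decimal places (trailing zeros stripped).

Answer: 15.725 -4.016

Derivation:
Executing turtle program step by step:
Start: pos=(0,0), heading=0, pen down
RT 180: heading 0 -> 180
PU: pen up
LT 60: heading 180 -> 240
PU: pen up
BK 19: (0,0) -> (9.5,16.454) [heading=240, move]
LT 120: heading 240 -> 0
LT 150: heading 0 -> 150
PU: pen up
BK 19: (9.5,16.454) -> (25.954,6.954) [heading=150, move]
PD: pen down
RT 283: heading 150 -> 227
FD 15: (25.954,6.954) -> (15.725,-4.016) [heading=227, draw]
Final: pos=(15.725,-4.016), heading=227, 1 segment(s) drawn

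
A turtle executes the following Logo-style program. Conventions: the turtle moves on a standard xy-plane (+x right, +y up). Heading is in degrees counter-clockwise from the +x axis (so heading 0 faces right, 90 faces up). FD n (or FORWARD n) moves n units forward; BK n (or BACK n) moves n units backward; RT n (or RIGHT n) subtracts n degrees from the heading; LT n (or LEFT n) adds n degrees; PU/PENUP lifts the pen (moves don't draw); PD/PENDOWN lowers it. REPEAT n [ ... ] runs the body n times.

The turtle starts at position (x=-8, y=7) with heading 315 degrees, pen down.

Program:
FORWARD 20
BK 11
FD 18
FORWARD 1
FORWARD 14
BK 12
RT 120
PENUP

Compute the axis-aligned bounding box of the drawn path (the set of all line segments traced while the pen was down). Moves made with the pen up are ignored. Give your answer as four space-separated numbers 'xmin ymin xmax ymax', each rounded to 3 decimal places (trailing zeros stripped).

Answer: -8 -22.698 21.698 7

Derivation:
Executing turtle program step by step:
Start: pos=(-8,7), heading=315, pen down
FD 20: (-8,7) -> (6.142,-7.142) [heading=315, draw]
BK 11: (6.142,-7.142) -> (-1.636,0.636) [heading=315, draw]
FD 18: (-1.636,0.636) -> (11.092,-12.092) [heading=315, draw]
FD 1: (11.092,-12.092) -> (11.799,-12.799) [heading=315, draw]
FD 14: (11.799,-12.799) -> (21.698,-22.698) [heading=315, draw]
BK 12: (21.698,-22.698) -> (13.213,-14.213) [heading=315, draw]
RT 120: heading 315 -> 195
PU: pen up
Final: pos=(13.213,-14.213), heading=195, 6 segment(s) drawn

Segment endpoints: x in {-8, -1.636, 6.142, 11.092, 11.799, 13.213, 21.698}, y in {-22.698, -14.213, -12.799, -12.092, -7.142, 0.636, 7}
xmin=-8, ymin=-22.698, xmax=21.698, ymax=7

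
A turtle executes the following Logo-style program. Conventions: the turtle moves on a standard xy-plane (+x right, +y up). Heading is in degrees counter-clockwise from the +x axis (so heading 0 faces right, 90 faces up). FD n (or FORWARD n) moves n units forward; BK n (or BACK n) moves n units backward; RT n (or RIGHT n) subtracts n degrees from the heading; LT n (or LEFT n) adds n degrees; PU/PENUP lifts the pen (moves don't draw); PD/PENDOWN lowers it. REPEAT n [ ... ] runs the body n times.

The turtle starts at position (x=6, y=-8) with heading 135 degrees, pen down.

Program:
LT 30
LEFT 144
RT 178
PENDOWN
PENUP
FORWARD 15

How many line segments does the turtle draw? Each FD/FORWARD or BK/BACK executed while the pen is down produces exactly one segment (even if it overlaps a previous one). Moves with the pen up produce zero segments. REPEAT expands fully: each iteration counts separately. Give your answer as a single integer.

Answer: 0

Derivation:
Executing turtle program step by step:
Start: pos=(6,-8), heading=135, pen down
LT 30: heading 135 -> 165
LT 144: heading 165 -> 309
RT 178: heading 309 -> 131
PD: pen down
PU: pen up
FD 15: (6,-8) -> (-3.841,3.321) [heading=131, move]
Final: pos=(-3.841,3.321), heading=131, 0 segment(s) drawn
Segments drawn: 0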